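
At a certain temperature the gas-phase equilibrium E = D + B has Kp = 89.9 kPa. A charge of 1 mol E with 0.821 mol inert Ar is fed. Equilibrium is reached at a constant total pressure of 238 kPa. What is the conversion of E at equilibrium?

Let X = conversion of E (basis 1 mol E); extent of reaction ξ = X.
At extent ξ: n_E = 1 − X; n_D = X; n_B = X; n_I = 0.821 (inert).
Summing: n_T = 1.82 + X.
y_i = n_i/n_T, p_i = y_i·P. Kp = p_D p_B / (p_E).
Equating to 89.9 kPa and solving on 0 < X < 1: X = 0.603.

X = 0.603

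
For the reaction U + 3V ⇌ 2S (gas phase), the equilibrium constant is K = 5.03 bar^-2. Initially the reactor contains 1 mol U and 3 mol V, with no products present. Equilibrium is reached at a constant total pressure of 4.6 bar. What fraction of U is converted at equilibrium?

Take 1 mol U as basis and let X be its fractional conversion, so ξ = X.
Mole table: n_U = 1 − X; n_V = 3 − 3X; n_S = 2X.
Summing: n_T = 4 − 2X.
y_i = n_i/n_T, p_i = y_i·P. K = p_S^2 / (p_U p_V^3).
Substituting and setting equal to 5.03 bar^-2 gives a polynomial in X; the root in (0,1) is X = 0.736.

X = 0.736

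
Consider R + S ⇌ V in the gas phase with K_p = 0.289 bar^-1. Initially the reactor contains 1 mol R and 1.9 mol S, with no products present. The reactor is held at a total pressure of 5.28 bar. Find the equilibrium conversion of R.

X = 0.473

Basis: 1 mol R initially; let X = conversion of R. Extent ξ = X.
Mole table: n_R = 1 − X; n_S = 1.9 − X; n_V = X.
Summing: n_T = 2.9 − X.
With p_i = (n_i/n_T)P, K_p = p_V / (p_R p_S).
Setting this equal to 0.289 bar^-1 and taking the physical root (0 < X < 1) gives X = 0.473.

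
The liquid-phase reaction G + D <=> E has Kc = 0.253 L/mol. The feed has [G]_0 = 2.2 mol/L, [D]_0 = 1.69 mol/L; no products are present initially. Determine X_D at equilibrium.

Let X = conversion of D; extent ξ = 1.69·X mol/L.
Concentrations: [G] = 2.2 − 1.69X; [D] = 1.69 − 1.69X; [E] = 1.69X.
Kc = [E] / ([G] [D]).
Solving Kc = 0.253 for X ∈ (0,1): X = 0.300.

X = 0.300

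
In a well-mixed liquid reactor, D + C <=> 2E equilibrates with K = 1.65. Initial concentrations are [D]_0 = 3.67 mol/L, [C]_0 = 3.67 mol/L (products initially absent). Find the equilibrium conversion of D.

X = 0.391

Let X = conversion of D; extent ξ = 3.67·X mol/L.
Concentrations: [D] = 3.67 − 3.67X; [C] = 3.67 − 3.67X; [E] = 7.34X.
K = [E]^2 / ([D] [C]).
Equating to 1.65: the physical root is X = 0.391.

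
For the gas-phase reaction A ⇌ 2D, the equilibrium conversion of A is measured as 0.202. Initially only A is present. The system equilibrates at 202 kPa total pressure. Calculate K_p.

Let X = conversion of A (basis 1 mol A); extent of reaction ξ = X.
Mole table: n_A = 1 − X; n_D = 2X.
n_T = Σnᵢ = 1 + X.
At X = 0.202: n_A = 0.798, n_D = 0.404, n_T = 1.2.
p_i = (n_i/n_T)·P. K_p = p_D^2 / (p_A) = 34.4 kPa.

K_p = 34.4 kPa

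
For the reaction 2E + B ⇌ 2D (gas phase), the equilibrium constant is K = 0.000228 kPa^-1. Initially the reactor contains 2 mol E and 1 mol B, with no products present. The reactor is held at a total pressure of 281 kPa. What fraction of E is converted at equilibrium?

X = 0.123

Take 2 mol E as basis and let X be its fractional conversion, so ξ = X.
At extent ξ: n_E = 2 − 2X; n_B = 1 − X; n_D = 2X.
n_T = Σnᵢ = 3 − X.
Mole fractions y_i = n_i/n_T; K = p_D^2 / (p_E^2 p_B) with p_i = y_i·P.
Setting this equal to 0.000228 kPa^-1 and taking the physical root (0 < X < 1) gives X = 0.123.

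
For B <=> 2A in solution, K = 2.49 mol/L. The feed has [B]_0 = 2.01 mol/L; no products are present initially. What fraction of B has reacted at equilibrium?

X = 0.423

Let X = conversion of B; extent ξ = 2.01·X mol/L.
Concentrations: [B] = 2.01 − 2.01X; [A] = 4.02X.
K = [A]^2 / ([B]).
Setting equal to 2.49 and solving for X on (0,1) gives X = 0.423.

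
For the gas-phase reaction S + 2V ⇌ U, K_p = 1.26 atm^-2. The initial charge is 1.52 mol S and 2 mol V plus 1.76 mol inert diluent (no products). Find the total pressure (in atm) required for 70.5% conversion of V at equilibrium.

P = 5.43 atm

Take 2 mol V as basis and let X be its fractional conversion, so ξ = X.
Moles: n_S = 1.52 − X; n_V = 2 − 2X; n_U = X; n_I = 1.76 (inert).
n_T = Σnᵢ = 5.28 − 2X.
K_p = p_U / (p_S p_V^2) with p_i = (n_i/n_T)·P.
At X = 0.705: the mole-fraction product g(X) = Π y_i^ν_i = 37.22. Since K_p = g(X)·P^{-2}, P = (g/K_p)^(1/2) = (37.22/1.26)^(1/2) = 5.43 atm.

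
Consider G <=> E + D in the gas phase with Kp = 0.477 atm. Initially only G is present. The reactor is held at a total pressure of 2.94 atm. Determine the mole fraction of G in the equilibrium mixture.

y_G = 0.456

Take 1 mol G as basis and let X be its fractional conversion, so ξ = X.
Moles: n_G = 1 − X; n_E = X; n_D = X.
n_T = Σnᵢ = 1 + X.
With p_i = (n_i/n_T)P, Kp = p_E p_D / (p_G).
Equating to 0.477 atm and solving on 0 < X < 1: X = 0.374.
Then n_G = 0.626, n_T = 1.37, so y_G = 0.456.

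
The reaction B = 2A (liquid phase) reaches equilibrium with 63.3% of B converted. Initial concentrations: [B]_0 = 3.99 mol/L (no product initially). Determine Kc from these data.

Kc = 17.4 mol/L

Let X = conversion of B.
Concentrations: [B] = 3.99 − 3.99X; [A] = 7.98X.
At X = 0.633: [B] = 1.46, [A] = 5.05.
Kc = [A]^2 / ([B]) = 17.4 mol/L.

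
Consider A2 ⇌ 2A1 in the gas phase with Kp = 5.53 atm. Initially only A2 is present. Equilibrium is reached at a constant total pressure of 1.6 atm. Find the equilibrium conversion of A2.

X = 0.681

Take 1 mol A2 as basis and let X be its fractional conversion, so ξ = X.
Mole table: n_A2 = 1 − X; n_A1 = 2X.
Summing: n_T = 1 + X.
Mole fractions y_i = n_i/n_T; Kp = p_A1^2 / (p_A2) with p_i = y_i·P.
Equating to 5.53 atm and solving on 0 < X < 1: X = 0.681.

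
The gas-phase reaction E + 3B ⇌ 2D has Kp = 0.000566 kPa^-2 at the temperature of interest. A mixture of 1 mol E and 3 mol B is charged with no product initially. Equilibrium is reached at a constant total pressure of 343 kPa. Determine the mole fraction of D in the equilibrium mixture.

Let X = conversion of E (basis 1 mol E); extent of reaction ξ = X.
Mole table: n_E = 1 − X; n_B = 3 − 3X; n_D = 2X.
Total moles n_T = 4 − 2X.
y_i = n_i/n_T, p_i = y_i·P. Kp = p_D^2 / (p_E p_B^3).
Substituting and setting equal to 0.000566 kPa^-2 gives a polynomial in X; the root in (0,1) is X = 0.706.
Then n_D = 1.41, n_T = 2.59, so y_D = 0.546.

y_D = 0.546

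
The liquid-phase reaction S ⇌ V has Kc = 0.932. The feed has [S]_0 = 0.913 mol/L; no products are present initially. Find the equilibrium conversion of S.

Let X = conversion of S; extent ξ = 0.913·X mol/L.
Concentrations: [S] = 0.913 − 0.913X; [V] = 0.913X.
Kc = [V] / ([S]).
Equating to 0.932: the physical root is X = 0.482.

X = 0.482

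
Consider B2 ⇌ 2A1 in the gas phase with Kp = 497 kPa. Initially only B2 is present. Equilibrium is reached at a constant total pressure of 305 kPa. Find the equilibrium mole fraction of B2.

y_B2 = 0.300

Basis: 1 mol B2 initially; let X = conversion of B2. Extent ξ = X.
Moles: n_B2 = 1 − X; n_A1 = 2X.
n_T = Σnᵢ = 1 + X.
Mole fractions y_i = n_i/n_T; Kp = p_A1^2 / (p_B2) with p_i = y_i·P.
Substituting and setting equal to 497 kPa gives a polynomial in X; the root in (0,1) is X = 0.538.
Then n_B2 = 0.462, n_T = 1.54, so y_B2 = 0.300.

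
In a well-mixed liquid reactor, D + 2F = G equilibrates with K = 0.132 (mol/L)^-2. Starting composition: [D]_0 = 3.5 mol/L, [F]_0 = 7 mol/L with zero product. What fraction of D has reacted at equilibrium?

X = 0.558

Let X = conversion of D; extent ξ = 3.5·X mol/L.
Concentrations: [D] = 3.5 − 3.5X; [F] = 7 − 7X; [G] = 3.5X.
K = [G] / ([D] [F]^2).
Equating to 0.132 (mol/L)^-2: the physical root is X = 0.558.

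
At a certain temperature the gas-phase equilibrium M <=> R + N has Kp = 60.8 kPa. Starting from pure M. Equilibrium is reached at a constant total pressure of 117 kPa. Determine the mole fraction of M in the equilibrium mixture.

y_M = 0.262

Let X = conversion of M (basis 1 mol M); extent of reaction ξ = X.
At extent ξ: n_M = 1 − X; n_R = X; n_N = X.
Summing: n_T = 1 + X.
With p_i = (n_i/n_T)P, Kp = p_R p_N / (p_M).
This yields a degree-2 equation in X; solving on (0,1), X = 0.585.
Then n_M = 0.415, n_T = 1.58, so y_M = 0.262.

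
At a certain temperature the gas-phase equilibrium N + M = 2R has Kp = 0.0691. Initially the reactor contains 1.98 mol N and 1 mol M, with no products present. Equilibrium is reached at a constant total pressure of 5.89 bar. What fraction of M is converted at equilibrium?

Take 1 mol M as basis and let X be its fractional conversion, so ξ = X.
At extent ξ: n_N = 1.98 − X; n_M = 1 − X; n_R = 2X.
Total moles n_T = 2.98 (Δν = 0, constant).
With p_i = (n_i/n_T)P, Kp = p_R^2 / (p_N p_M).
Setting this equal to 0.0691 and taking the physical root (0 < X < 1) gives X = 0.162.

X = 0.162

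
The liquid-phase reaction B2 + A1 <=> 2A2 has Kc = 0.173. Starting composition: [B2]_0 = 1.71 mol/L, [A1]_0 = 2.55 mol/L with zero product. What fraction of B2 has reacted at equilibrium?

Let X = conversion of B2; extent ξ = 1.71·X mol/L.
Concentrations: [B2] = 1.71 − 1.71X; [A1] = 2.55 − 1.71X; [A2] = 3.42X.
Kc = [A2]^2 / ([B2] [A1]).
This equals 0.173 at X = 0.209 (the root in 0 < X < 1).

X = 0.209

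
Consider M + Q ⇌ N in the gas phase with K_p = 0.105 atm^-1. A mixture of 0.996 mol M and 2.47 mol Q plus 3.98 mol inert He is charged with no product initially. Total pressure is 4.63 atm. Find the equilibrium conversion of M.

X = 0.134

Let X = conversion of M (basis 0.996 mol M); extent of reaction ξ = 0.996X.
Moles: n_M = 0.996 − 0.996X; n_Q = 2.47 − 0.996X; n_N = 0.996X; n_I = 3.98 (inert).
n_T = Σnᵢ = 7.45 − 0.996X.
With p_i = (n_i/n_T)P, K_p = p_N / (p_M p_Q).
Substituting and setting equal to 0.105 atm^-1 gives a polynomial in X; the root in (0,1) is X = 0.134.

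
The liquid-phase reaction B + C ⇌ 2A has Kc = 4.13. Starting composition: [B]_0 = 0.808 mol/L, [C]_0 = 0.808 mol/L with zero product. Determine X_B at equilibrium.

X = 0.504

Let X = conversion of B; extent ξ = 0.808·X mol/L.
Concentrations: [B] = 0.808 − 0.808X; [C] = 0.808 − 0.808X; [A] = 1.62X.
Kc = [A]^2 / ([B] [C]).
Solving Kc = 4.13 for X ∈ (0,1): X = 0.504.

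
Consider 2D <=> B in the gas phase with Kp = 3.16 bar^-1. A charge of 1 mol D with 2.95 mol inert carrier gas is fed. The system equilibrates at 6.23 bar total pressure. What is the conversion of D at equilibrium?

Take 1 mol D as basis and let X be its fractional conversion, so ξ = 0.5X.
Moles: n_D = 1 − X; n_B = 0.5X; n_I = 2.95 (inert).
Summing: n_T = 3.95 − 0.5X.
y_i = n_i/n_T, p_i = y_i·P. Kp = p_B / (p_D^2).
This yields a degree-2 equation in X; solving on (0,1), X = 0.741.

X = 0.741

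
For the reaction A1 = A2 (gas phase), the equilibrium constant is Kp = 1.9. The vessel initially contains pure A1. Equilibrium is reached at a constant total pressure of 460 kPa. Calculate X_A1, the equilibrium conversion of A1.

Take 1 mol A1 as basis and let X be its fractional conversion, so ξ = X.
At extent ξ: n_A1 = 1 − X; n_A2 = X.
Since Δν = 0, n_T = 1 throughout.
Mole fractions y_i = n_i/n_T; Kp = p_A2 / (p_A1) with p_i = y_i·P.
Equating to 1.9 and solving on 0 < X < 1: X = 0.655.

X = 0.655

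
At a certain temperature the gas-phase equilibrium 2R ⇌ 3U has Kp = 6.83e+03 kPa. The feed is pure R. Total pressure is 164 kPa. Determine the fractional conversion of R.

X = 0.822

Basis: 1 mol R initially; let X = conversion of R. Extent ξ = 0.5X.
Species balance: n_R = 1 − X; n_U = 1.5X.
Total moles n_T = 1 + 0.5X.
With p_i = (n_i/n_T)P, Kp = p_U^3 / (p_R^2).
Setting this equal to 6.83e+03 kPa and taking the physical root (0 < X < 1) gives X = 0.822.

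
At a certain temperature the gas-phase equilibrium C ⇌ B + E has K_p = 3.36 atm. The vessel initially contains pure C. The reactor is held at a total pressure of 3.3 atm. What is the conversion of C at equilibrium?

Take 1 mol C as basis and let X be its fractional conversion, so ξ = X.
At extent ξ: n_C = 1 − X; n_B = X; n_E = X.
n_T = Σnᵢ = 1 + X.
Mole fractions y_i = n_i/n_T; K_p = p_B p_E / (p_C) with p_i = y_i·P.
Substituting and setting equal to 3.36 atm gives a polynomial in X; the root in (0,1) is X = 0.710.

X = 0.710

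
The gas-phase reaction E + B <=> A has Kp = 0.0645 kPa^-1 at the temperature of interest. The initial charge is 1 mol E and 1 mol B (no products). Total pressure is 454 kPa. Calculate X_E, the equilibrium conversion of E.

Let X = conversion of E (basis 1 mol E); extent of reaction ξ = X.
Mole table: n_E = 1 − X; n_B = 1 − X; n_A = X.
n_T = Σnᵢ = 2 − X.
y_i = n_i/n_T, p_i = y_i·P. Kp = p_A / (p_E p_B).
Equating to 0.0645 kPa^-1 and solving on 0 < X < 1: X = 0.818.

X = 0.818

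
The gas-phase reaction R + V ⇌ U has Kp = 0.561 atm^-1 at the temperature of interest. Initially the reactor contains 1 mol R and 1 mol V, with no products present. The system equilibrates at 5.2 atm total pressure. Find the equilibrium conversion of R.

X = 0.495

Let X = conversion of R (basis 1 mol R); extent of reaction ξ = X.
Moles: n_R = 1 − X; n_V = 1 − X; n_U = X.
Summing: n_T = 2 − X.
With p_i = (n_i/n_T)P, Kp = p_U / (p_R p_V).
Setting this equal to 0.561 atm^-1 and taking the physical root (0 < X < 1) gives X = 0.495.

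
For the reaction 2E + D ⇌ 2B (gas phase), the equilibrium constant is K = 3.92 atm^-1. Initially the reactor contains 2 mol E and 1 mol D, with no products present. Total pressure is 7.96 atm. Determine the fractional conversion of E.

Take 2 mol E as basis and let X be its fractional conversion, so ξ = X.
At extent ξ: n_E = 2 − 2X; n_D = 1 − X; n_B = 2X.
n_T = Σnᵢ = 3 − X.
Mole fractions y_i = n_i/n_T; K = p_B^2 / (p_E^2 p_D) with p_i = y_i·P.
This yields a degree-3 equation in X; solving on (0,1), X = 0.676.

X = 0.676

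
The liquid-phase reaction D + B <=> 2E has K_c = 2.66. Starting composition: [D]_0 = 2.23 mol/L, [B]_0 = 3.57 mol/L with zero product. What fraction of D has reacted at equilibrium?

X = 0.556

Let X = conversion of D; extent ξ = 2.23·X mol/L.
Concentrations: [D] = 2.23 − 2.23X; [B] = 3.57 − 2.23X; [E] = 4.46X.
K_c = [E]^2 / ([D] [B]).
This equals 2.66 at X = 0.556 (the root in 0 < X < 1).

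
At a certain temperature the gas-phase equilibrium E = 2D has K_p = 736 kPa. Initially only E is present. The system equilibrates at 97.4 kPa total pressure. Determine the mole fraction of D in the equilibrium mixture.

y_D = 0.894

Take 1 mol E as basis and let X be its fractional conversion, so ξ = X.
Species balance: n_E = 1 − X; n_D = 2X.
Summing: n_T = 1 + X.
y_i = n_i/n_T, p_i = y_i·P. K_p = p_D^2 / (p_E).
Substituting and setting equal to 736 kPa gives a polynomial in X; the root in (0,1) is X = 0.809.
Then n_D = 1.62, n_T = 1.81, so y_D = 0.894.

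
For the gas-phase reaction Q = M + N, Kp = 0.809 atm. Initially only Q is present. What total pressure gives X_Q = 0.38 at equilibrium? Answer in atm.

P = 4.79 atm

Basis: 1 mol Q initially; let X = conversion of Q. Extent ξ = X.
Moles: n_Q = 1 − X; n_M = X; n_N = X.
Total moles n_T = 1 + X.
Kp = p_M p_N / (p_Q) with p_i = (n_i/n_T)·P.
At X = 0.38: the mole-fraction product g(X) = Π y_i^ν_i = 0.1688. Since Kp = g(X)·P^{1}, P = (Kp/g)^(1/1) = (0.809/0.1688)^(1/1) = 4.79 atm.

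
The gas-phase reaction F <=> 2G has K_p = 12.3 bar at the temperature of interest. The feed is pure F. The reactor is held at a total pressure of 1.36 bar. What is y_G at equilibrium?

y_G = 0.909

Take 1 mol F as basis and let X be its fractional conversion, so ξ = X.
At extent ξ: n_F = 1 − X; n_G = 2X.
Total moles n_T = 1 + X.
y_i = n_i/n_T, p_i = y_i·P. K_p = p_G^2 / (p_F).
Equating to 12.3 bar and solving on 0 < X < 1: X = 0.833.
Then n_G = 1.67, n_T = 1.83, so y_G = 0.909.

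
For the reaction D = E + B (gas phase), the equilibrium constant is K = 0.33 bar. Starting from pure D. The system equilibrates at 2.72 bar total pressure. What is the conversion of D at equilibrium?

X = 0.329

Take 1 mol D as basis and let X be its fractional conversion, so ξ = X.
Species balance: n_D = 1 − X; n_E = X; n_B = X.
Total moles n_T = 1 + X.
y_i = n_i/n_T, p_i = y_i·P. K = p_E p_B / (p_D).
Setting this equal to 0.33 bar and taking the physical root (0 < X < 1) gives X = 0.329.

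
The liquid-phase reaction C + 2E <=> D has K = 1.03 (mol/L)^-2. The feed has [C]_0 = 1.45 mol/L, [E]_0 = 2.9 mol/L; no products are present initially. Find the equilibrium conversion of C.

X = 0.591

Let X = conversion of C; extent ξ = 1.45·X mol/L.
Concentrations: [C] = 1.45 − 1.45X; [E] = 2.9 − 2.9X; [D] = 1.45X.
K = [D] / ([C] [E]^2).
Setting equal to 1.03 and solving for X on (0,1) gives X = 0.591.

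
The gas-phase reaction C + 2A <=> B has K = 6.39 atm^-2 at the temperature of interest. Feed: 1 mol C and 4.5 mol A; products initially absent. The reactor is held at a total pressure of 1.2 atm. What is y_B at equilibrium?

Basis: 1 mol C initially; let X = conversion of C. Extent ξ = X.
Mole table: n_C = 1 − X; n_A = 4.5 − 2X; n_B = X.
n_T = Σnᵢ = 5.5 − 2X.
With p_i = (n_i/n_T)P, K = p_B / (p_C p_A^2).
Equating to 6.39 atm^-2 and solving on 0 < X < 1: X = 0.834.
Then n_B = 0.834, n_T = 3.83, so y_B = 0.218.

y_B = 0.218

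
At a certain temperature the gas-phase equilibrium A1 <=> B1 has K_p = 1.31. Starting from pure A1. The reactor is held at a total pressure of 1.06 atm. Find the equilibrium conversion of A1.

Basis: 1 mol A1 initially; let X = conversion of A1. Extent ξ = X.
At extent ξ: n_A1 = 1 − X; n_B1 = X.
Total moles n_T = 1 (Δν = 0, constant).
With p_i = (n_i/n_T)P, K_p = p_B1 / (p_A1).
Setting this equal to 1.31 and taking the physical root (0 < X < 1) gives X = 0.567.

X = 0.567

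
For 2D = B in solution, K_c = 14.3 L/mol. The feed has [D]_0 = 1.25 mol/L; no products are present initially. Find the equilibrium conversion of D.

Let X = conversion of D; extent ξ = 1.25X/2 mol/L.
Concentrations: [D] = 1.25 − 1.25X; [B] = 0.625X.
K_c = [B] / ([D]^2).
Setting equal to 14.3 and solving for X on (0,1) gives X = 0.846.

X = 0.846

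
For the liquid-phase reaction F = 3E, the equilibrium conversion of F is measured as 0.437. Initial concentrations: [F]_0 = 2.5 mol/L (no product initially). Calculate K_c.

K_c = 25 (mol/L)^2

Let X = conversion of F.
Concentrations: [F] = 2.5 − 2.5X; [E] = 7.5X.
At X = 0.437: [F] = 1.41, [E] = 3.28.
K_c = [E]^3 / ([F]) = 25 (mol/L)^2.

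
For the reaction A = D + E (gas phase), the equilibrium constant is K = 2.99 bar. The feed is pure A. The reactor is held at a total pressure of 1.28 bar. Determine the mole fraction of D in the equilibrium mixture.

y_D = 0.456

Take 1 mol A as basis and let X be its fractional conversion, so ξ = X.
At extent ξ: n_A = 1 − X; n_D = X; n_E = X.
Total moles n_T = 1 + X.
Mole fractions y_i = n_i/n_T; K = p_D p_E / (p_A) with p_i = y_i·P.
This yields a degree-2 equation in X; solving on (0,1), X = 0.837.
Then n_D = 0.837, n_T = 1.84, so y_D = 0.456.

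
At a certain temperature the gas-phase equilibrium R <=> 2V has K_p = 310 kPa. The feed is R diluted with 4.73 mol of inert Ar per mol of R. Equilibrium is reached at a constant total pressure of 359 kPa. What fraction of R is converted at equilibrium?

X = 0.673

Basis: 1 mol R initially; let X = conversion of R. Extent ξ = X.
Mole table: n_R = 1 − X; n_V = 2X; n_I = 4.73 (inert).
Summing: n_T = 5.73 + X.
y_i = n_i/n_T, p_i = y_i·P. K_p = p_V^2 / (p_R).
Setting this equal to 310 kPa and taking the physical root (0 < X < 1) gives X = 0.673.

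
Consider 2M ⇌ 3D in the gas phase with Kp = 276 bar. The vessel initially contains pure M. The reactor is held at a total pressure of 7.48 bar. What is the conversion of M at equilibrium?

Take 1 mol M as basis and let X be its fractional conversion, so ξ = 0.5X.
Moles: n_M = 1 − X; n_D = 1.5X.
Total moles n_T = 1 + 0.5X.
Mole fractions y_i = n_i/n_T; Kp = p_D^3 / (p_M^2) with p_i = y_i·P.
Setting this equal to 276 bar and taking the physical root (0 < X < 1) gives X = 0.813.

X = 0.813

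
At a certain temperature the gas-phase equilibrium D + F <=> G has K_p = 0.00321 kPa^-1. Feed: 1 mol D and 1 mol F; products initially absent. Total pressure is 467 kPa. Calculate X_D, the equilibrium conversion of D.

X = 0.367

Basis: 1 mol D initially; let X = conversion of D. Extent ξ = X.
Species balance: n_D = 1 − X; n_F = 1 − X; n_G = X.
Total moles n_T = 2 − X.
y_i = n_i/n_T, p_i = y_i·P. K_p = p_G / (p_D p_F).
Substituting and setting equal to 0.00321 kPa^-1 gives a polynomial in X; the root in (0,1) is X = 0.367.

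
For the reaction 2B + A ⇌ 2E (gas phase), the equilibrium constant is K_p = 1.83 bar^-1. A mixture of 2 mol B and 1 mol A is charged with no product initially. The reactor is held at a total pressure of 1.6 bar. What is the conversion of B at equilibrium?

X = 0.444

Take 2 mol B as basis and let X be its fractional conversion, so ξ = X.
Moles: n_B = 2 − 2X; n_A = 1 − X; n_E = 2X.
n_T = Σnᵢ = 3 − X.
Mole fractions y_i = n_i/n_T; K_p = p_E^2 / (p_B^2 p_A) with p_i = y_i·P.
Equating to 1.83 bar^-1 and solving on 0 < X < 1: X = 0.444.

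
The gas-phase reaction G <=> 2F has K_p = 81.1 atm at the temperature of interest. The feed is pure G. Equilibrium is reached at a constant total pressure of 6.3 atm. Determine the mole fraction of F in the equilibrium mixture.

Take 1 mol G as basis and let X be its fractional conversion, so ξ = X.
Species balance: n_G = 1 − X; n_F = 2X.
n_T = Σnᵢ = 1 + X.
y_i = n_i/n_T, p_i = y_i·P. K_p = p_F^2 / (p_G).
This yields a degree-2 equation in X; solving on (0,1), X = 0.873.
Then n_F = 1.75, n_T = 1.87, so y_F = 0.932.

y_F = 0.932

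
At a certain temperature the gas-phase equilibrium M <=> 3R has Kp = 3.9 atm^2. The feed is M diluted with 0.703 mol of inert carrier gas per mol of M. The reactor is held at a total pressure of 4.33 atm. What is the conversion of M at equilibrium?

Basis: 1 mol M initially; let X = conversion of M. Extent ξ = X.
Mole table: n_M = 1 − X; n_R = 3X; n_I = 0.703 (inert).
Summing: n_T = 1.7 + 2X.
y_i = n_i/n_T, p_i = y_i·P. Kp = p_R^3 / (p_M).
This yields a degree-3 equation in X; solving on (0,1), X = 0.306.

X = 0.306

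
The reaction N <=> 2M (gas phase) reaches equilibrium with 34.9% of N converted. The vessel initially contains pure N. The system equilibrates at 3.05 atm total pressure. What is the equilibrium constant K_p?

K_p = 1.69 atm

Let X = conversion of N (basis 1 mol N); extent of reaction ξ = X.
Moles: n_N = 1 − X; n_M = 2X.
Summing: n_T = 1 + X.
At X = 0.349: n_N = 0.651, n_M = 0.698, n_T = 1.35.
p_i = (n_i/n_T)·P. K_p = p_M^2 / (p_N) = 1.69 atm.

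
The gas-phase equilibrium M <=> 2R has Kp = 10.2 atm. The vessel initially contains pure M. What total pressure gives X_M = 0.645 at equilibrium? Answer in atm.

Let X = conversion of M (basis 1 mol M); extent of reaction ξ = X.
At extent ξ: n_M = 1 − X; n_R = 2X.
Total moles n_T = 1 + X.
Kp = p_R^2 / (p_M) with p_i = (n_i/n_T)·P.
At X = 0.645: the mole-fraction product g(X) = Π y_i^ν_i = 2.85. Since Kp = g(X)·P^{1}, P = (Kp/g)^(1/1) = (10.2/2.85)^(1/1) = 3.58 atm.

P = 3.58 atm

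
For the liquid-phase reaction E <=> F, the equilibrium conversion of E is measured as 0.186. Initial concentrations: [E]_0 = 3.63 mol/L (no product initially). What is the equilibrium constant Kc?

Let X = conversion of E.
Concentrations: [E] = 3.63 − 3.63X; [F] = 3.63X.
At X = 0.186: [E] = 2.95, [F] = 0.675.
Kc = [F] / ([E]) = 0.229.

Kc = 0.229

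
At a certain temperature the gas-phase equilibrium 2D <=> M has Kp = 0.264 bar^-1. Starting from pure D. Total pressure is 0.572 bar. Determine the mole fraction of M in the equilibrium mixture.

y_M = 0.118

Let X = conversion of D (basis 1 mol D); extent of reaction ξ = 0.5X.
Moles: n_D = 1 − X; n_M = 0.5X.
Total moles n_T = 1 − 0.5X.
Mole fractions y_i = n_i/n_T; Kp = p_M / (p_D^2) with p_i = y_i·P.
Equating to 0.264 bar^-1 and solving on 0 < X < 1: X = 0.210.
Then n_M = 0.105, n_T = 0.895, so y_M = 0.118.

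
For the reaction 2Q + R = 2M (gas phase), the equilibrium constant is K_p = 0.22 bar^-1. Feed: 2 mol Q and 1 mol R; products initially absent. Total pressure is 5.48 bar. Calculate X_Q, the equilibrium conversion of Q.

X = 0.352

Basis: 2 mol Q initially; let X = conversion of Q. Extent ξ = X.
At extent ξ: n_Q = 2 − 2X; n_R = 1 − X; n_M = 2X.
Total moles n_T = 3 − X.
Mole fractions y_i = n_i/n_T; K_p = p_M^2 / (p_Q^2 p_R) with p_i = y_i·P.
Substituting and setting equal to 0.22 bar^-1 gives a polynomial in X; the root in (0,1) is X = 0.352.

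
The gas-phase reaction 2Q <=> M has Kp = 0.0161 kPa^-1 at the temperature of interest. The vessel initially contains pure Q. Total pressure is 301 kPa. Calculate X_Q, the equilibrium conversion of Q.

X = 0.779

Basis: 1 mol Q initially; let X = conversion of Q. Extent ξ = 0.5X.
Species balance: n_Q = 1 − X; n_M = 0.5X.
n_T = Σnᵢ = 1 − 0.5X.
Mole fractions y_i = n_i/n_T; Kp = p_M / (p_Q^2) with p_i = y_i·P.
Setting this equal to 0.0161 kPa^-1 and taking the physical root (0 < X < 1) gives X = 0.779.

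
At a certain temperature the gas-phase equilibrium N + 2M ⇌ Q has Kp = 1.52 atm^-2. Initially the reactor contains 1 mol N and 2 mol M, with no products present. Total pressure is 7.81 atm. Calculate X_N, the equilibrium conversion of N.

Take 1 mol N as basis and let X be its fractional conversion, so ξ = X.
Moles: n_N = 1 − X; n_M = 2 − 2X; n_Q = X.
Summing: n_T = 3 − 2X.
With p_i = (n_i/n_T)P, Kp = p_Q / (p_N p_M^2).
Equating to 1.52 atm^-2 and solving on 0 < X < 1: X = 0.842.

X = 0.842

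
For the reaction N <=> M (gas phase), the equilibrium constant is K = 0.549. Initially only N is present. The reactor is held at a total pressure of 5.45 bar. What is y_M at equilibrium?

y_M = 0.354

Basis: 1 mol N initially; let X = conversion of N. Extent ξ = X.
Species balance: n_N = 1 − X; n_M = X.
Since Δν = 0, n_T = 1 throughout.
Mole fractions y_i = n_i/n_T; K = p_M / (p_N) with p_i = y_i·P.
Substituting and setting equal to 0.549 gives a polynomial in X; the root in (0,1) is X = 0.354.
Then n_M = 0.354, n_T = 1, so y_M = 0.354.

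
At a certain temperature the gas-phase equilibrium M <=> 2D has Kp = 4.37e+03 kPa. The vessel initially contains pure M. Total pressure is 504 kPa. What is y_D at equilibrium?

Let X = conversion of M (basis 1 mol M); extent of reaction ξ = X.
Moles: n_M = 1 − X; n_D = 2X.
Summing: n_T = 1 + X.
y_i = n_i/n_T, p_i = y_i·P. Kp = p_D^2 / (p_M).
Substituting and setting equal to 4.37e+03 kPa gives a polynomial in X; the root in (0,1) is X = 0.827.
Then n_D = 1.65, n_T = 1.83, so y_D = 0.905.

y_D = 0.905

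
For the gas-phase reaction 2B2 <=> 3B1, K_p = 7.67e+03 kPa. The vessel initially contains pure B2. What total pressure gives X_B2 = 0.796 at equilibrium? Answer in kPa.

P = 262 kPa

Basis: 1 mol B2 initially; let X = conversion of B2. Extent ξ = 0.5X.
Mole table: n_B2 = 1 − X; n_B1 = 1.5X.
Summing: n_T = 1 + 0.5X.
K_p = p_B1^3 / (p_B2^2) with p_i = (n_i/n_T)·P.
At X = 0.796: the mole-fraction product g(X) = Π y_i^ν_i = 29.26. Since K_p = g(X)·P^{1}, P = (K_p/g)^(1/1) = (7.67e+03/29.26)^(1/1) = 262 kPa.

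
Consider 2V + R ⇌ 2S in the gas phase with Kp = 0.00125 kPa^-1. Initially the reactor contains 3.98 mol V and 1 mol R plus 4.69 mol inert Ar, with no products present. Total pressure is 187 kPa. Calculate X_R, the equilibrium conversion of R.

Basis: 1 mol R initially; let X = conversion of R. Extent ξ = X.
Species balance: n_V = 3.98 − 2X; n_R = 1 − X; n_S = 2X; n_I = 4.69 (inert).
n_T = Σnᵢ = 9.67 − X.
y_i = n_i/n_T, p_i = y_i·P. Kp = p_S^2 / (p_V^2 p_R).
Substituting and setting equal to 0.00125 kPa^-1 gives a polynomial in X; the root in (0,1) is X = 0.240.

X = 0.240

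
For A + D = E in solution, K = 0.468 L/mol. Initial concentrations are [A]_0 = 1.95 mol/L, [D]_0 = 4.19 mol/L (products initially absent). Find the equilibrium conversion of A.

X = 0.588

Let X = conversion of A; extent ξ = 1.95·X mol/L.
Concentrations: [A] = 1.95 − 1.95X; [D] = 4.19 − 1.95X; [E] = 1.95X.
K = [E] / ([A] [D]).
This equals 0.468 at X = 0.588 (the root in 0 < X < 1).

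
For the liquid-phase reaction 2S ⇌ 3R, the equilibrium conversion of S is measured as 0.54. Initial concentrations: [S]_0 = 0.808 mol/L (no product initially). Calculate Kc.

Let X = conversion of S.
Concentrations: [S] = 0.808 − 0.808X; [R] = 1.21X.
At X = 0.54: [S] = 0.372, [R] = 0.654.
Kc = [R]^3 / ([S]^2) = 2.03 mol/L.

Kc = 2.03 mol/L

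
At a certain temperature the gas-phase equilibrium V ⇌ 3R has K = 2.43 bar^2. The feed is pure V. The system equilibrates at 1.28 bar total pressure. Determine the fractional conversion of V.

X = 0.479

Let X = conversion of V (basis 1 mol V); extent of reaction ξ = X.
Species balance: n_V = 1 − X; n_R = 3X.
n_T = Σnᵢ = 1 + 2X.
With p_i = (n_i/n_T)P, K = p_R^3 / (p_V).
Setting this equal to 2.43 bar^2 and taking the physical root (0 < X < 1) gives X = 0.479.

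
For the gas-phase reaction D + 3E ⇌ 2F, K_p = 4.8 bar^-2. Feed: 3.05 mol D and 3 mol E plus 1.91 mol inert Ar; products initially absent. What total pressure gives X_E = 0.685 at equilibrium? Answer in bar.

Take 3 mol E as basis and let X be its fractional conversion, so ξ = X.
At extent ξ: n_D = 3.05 − X; n_E = 3 − 3X; n_F = 2X; n_I = 1.91 (inert).
Summing: n_T = 7.96 − 2X.
K_p = p_F^2 / (p_D p_E^3) with p_i = (n_i/n_T)·P.
At X = 0.685: the mole-fraction product g(X) = Π y_i^ν_i = 40.84. Since K_p = g(X)·P^{-2}, P = (g/K_p)^(1/2) = (40.84/4.8)^(1/2) = 2.92 bar.

P = 2.92 bar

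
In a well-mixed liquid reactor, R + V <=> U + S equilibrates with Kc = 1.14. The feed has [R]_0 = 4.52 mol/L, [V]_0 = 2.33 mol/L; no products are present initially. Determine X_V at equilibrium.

Let X = conversion of V; extent ξ = 2.33·X mol/L.
Concentrations: [R] = 4.52 − 2.33X; [V] = 2.33 − 2.33X; [U] = 2.33X; [S] = 2.33X.
Kc = [U] [S] / ([R] [V]).
Setting equal to 1.14 and solving for X on (0,1) gives X = 0.679.

X = 0.679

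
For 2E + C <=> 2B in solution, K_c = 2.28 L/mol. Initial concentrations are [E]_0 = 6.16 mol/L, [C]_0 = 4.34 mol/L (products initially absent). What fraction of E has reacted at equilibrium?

X = 0.692

Let X = conversion of E; extent ξ = 6.16X/2 mol/L.
Concentrations: [E] = 6.16 − 6.16X; [C] = 4.34 − 3.08X; [B] = 6.16X.
K_c = [B]^2 / ([E]^2 [C]).
Equating to 2.28 L/mol: the physical root is X = 0.692.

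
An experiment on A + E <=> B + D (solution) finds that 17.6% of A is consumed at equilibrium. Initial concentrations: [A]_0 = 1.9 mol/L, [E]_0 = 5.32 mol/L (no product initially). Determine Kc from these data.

Let X = conversion of A.
Concentrations: [A] = 1.9 − 1.9X; [E] = 5.32 − 1.9X; [B] = 1.9X; [D] = 1.9X.
At X = 0.176: [A] = 1.57, [E] = 4.99, [B] = 0.334, [D] = 0.334.
Kc = [B] [D] / ([A] [E]) = 0.0143.

Kc = 0.0143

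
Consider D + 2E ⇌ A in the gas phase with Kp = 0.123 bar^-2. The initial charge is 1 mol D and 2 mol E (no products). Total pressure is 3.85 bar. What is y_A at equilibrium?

y_A = 0.160

Take 1 mol D as basis and let X be its fractional conversion, so ξ = X.
At extent ξ: n_D = 1 − X; n_E = 2 − 2X; n_A = X.
Summing: n_T = 3 − 2X.
y_i = n_i/n_T, p_i = y_i·P. Kp = p_A / (p_D p_E^2).
Equating to 0.123 bar^-2 and solving on 0 < X < 1: X = 0.364.
Then n_A = 0.364, n_T = 2.27, so y_A = 0.160.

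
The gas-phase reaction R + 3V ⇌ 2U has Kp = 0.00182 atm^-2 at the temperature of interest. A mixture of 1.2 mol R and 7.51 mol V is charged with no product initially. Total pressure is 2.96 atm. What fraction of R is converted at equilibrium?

X = 0.121

Take 1.2 mol R as basis and let X be its fractional conversion, so ξ = 1.2X.
At extent ξ: n_R = 1.2 − 1.2X; n_V = 7.51 − 3.6X; n_U = 2.4X.
n_T = Σnᵢ = 8.71 − 2.4X.
y_i = n_i/n_T, p_i = y_i·P. Kp = p_U^2 / (p_R p_V^3).
This yields a degree-4 equation in X; solving on (0,1), X = 0.121.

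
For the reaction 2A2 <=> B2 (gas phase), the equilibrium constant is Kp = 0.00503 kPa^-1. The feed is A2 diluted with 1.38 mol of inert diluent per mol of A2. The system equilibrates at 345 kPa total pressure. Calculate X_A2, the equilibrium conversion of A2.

Let X = conversion of A2 (basis 1 mol A2); extent of reaction ξ = 0.5X.
Moles: n_A2 = 1 − X; n_B2 = 0.5X; n_I = 1.38 (inert).
n_T = Σnᵢ = 2.38 − 0.5X.
Mole fractions y_i = n_i/n_T; Kp = p_B2 / (p_A2^2) with p_i = y_i·P.
This yields a degree-2 equation in X; solving on (0,1), X = 0.464.

X = 0.464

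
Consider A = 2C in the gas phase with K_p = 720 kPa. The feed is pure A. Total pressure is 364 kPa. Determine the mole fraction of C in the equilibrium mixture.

y_C = 0.730

Let X = conversion of A (basis 1 mol A); extent of reaction ξ = X.
Species balance: n_A = 1 − X; n_C = 2X.
n_T = Σnᵢ = 1 + X.
y_i = n_i/n_T, p_i = y_i·P. K_p = p_C^2 / (p_A).
Equating to 720 kPa and solving on 0 < X < 1: X = 0.575.
Then n_C = 1.15, n_T = 1.58, so y_C = 0.730.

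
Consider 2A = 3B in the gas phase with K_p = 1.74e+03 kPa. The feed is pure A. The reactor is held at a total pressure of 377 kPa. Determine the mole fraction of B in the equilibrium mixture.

y_B = 0.717

Basis: 1 mol A initially; let X = conversion of A. Extent ξ = 0.5X.
Moles: n_A = 1 − X; n_B = 1.5X.
Total moles n_T = 1 + 0.5X.
With p_i = (n_i/n_T)P, K_p = p_B^3 / (p_A^2).
Equating to 1.74e+03 kPa and solving on 0 < X < 1: X = 0.628.
Then n_B = 0.943, n_T = 1.31, so y_B = 0.717.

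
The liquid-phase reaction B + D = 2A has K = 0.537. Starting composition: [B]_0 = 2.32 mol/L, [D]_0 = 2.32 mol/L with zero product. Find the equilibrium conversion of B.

X = 0.268

Let X = conversion of B; extent ξ = 2.32·X mol/L.
Concentrations: [B] = 2.32 − 2.32X; [D] = 2.32 − 2.32X; [A] = 4.64X.
K = [A]^2 / ([B] [D]).
Setting equal to 0.537 and solving for X on (0,1) gives X = 0.268.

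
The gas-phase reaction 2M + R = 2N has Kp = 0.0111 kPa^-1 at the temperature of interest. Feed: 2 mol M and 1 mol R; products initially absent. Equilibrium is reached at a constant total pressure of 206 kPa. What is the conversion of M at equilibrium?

X = 0.418

Let X = conversion of M (basis 2 mol M); extent of reaction ξ = X.
At extent ξ: n_M = 2 − 2X; n_R = 1 − X; n_N = 2X.
n_T = Σnᵢ = 3 − X.
Mole fractions y_i = n_i/n_T; Kp = p_N^2 / (p_M^2 p_R) with p_i = y_i·P.
This yields a degree-3 equation in X; solving on (0,1), X = 0.418.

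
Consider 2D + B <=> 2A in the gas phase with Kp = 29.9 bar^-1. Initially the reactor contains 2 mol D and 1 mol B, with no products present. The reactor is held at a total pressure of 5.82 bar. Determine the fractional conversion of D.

Let X = conversion of D (basis 2 mol D); extent of reaction ξ = X.
At extent ξ: n_D = 2 − 2X; n_B = 1 − X; n_A = 2X.
n_T = Σnᵢ = 3 − X.
y_i = n_i/n_T, p_i = y_i·P. Kp = p_A^2 / (p_D^2 p_B).
Setting this equal to 29.9 bar^-1 and taking the physical root (0 < X < 1) gives X = 0.799.

X = 0.799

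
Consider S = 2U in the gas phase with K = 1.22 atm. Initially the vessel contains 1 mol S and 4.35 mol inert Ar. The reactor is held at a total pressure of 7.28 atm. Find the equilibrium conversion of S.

X = 0.385

Basis: 1 mol S initially; let X = conversion of S. Extent ξ = X.
Moles: n_S = 1 − X; n_U = 2X; n_I = 4.35 (inert).
n_T = Σnᵢ = 5.35 + X.
With p_i = (n_i/n_T)P, K = p_U^2 / (p_S).
This yields a degree-2 equation in X; solving on (0,1), X = 0.385.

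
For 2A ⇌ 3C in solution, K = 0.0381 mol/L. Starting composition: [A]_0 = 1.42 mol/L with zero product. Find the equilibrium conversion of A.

Let X = conversion of A; extent ξ = 1.42X/2 mol/L.
Concentrations: [A] = 1.42 − 1.42X; [C] = 2.13X.
K = [C]^3 / ([A]^2).
Solving K = 0.0381 for X ∈ (0,1): X = 0.175.

X = 0.175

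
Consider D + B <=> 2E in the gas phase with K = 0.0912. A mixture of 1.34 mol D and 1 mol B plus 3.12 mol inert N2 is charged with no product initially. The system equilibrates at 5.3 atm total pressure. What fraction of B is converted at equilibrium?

X = 0.152

Take 1 mol B as basis and let X be its fractional conversion, so ξ = X.
Species balance: n_D = 1.34 − X; n_B = 1 − X; n_E = 2X; n_I = 3.12 (inert).
n_T stays at 5.46 (no change in mole number).
y_i = n_i/n_T, p_i = y_i·P. K = p_E^2 / (p_D p_B).
Setting this equal to 0.0912 and taking the physical root (0 < X < 1) gives X = 0.152.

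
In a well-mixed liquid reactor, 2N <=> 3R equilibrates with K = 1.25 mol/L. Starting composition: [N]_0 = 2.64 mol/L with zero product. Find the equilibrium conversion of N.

X = 0.378

Let X = conversion of N; extent ξ = 2.64X/2 mol/L.
Concentrations: [N] = 2.64 − 2.64X; [R] = 3.96X.
K = [R]^3 / ([N]^2).
Solving K = 1.25 for X ∈ (0,1): X = 0.378.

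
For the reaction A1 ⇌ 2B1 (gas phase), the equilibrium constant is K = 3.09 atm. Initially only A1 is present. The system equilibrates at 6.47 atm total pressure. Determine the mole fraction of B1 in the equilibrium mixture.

y_B1 = 0.492

Take 1 mol A1 as basis and let X be its fractional conversion, so ξ = X.
Moles: n_A1 = 1 − X; n_B1 = 2X.
n_T = Σnᵢ = 1 + X.
With p_i = (n_i/n_T)P, K = p_B1^2 / (p_A1).
Setting this equal to 3.09 atm and taking the physical root (0 < X < 1) gives X = 0.327.
Then n_B1 = 0.653, n_T = 1.33, so y_B1 = 0.492.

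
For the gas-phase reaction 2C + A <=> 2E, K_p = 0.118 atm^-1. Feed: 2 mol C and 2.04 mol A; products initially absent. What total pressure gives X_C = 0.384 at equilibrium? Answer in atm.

P = 7.27 atm

Let X = conversion of C (basis 2 mol C); extent of reaction ξ = X.
Mole table: n_C = 2 − 2X; n_A = 2.04 − X; n_E = 2X.
Summing: n_T = 4.04 − X.
K_p = p_E^2 / (p_C^2 p_A) with p_i = (n_i/n_T)·P.
At X = 0.384: the mole-fraction product g(X) = Π y_i^ν_i = 0.8579. Since K_p = g(X)·P^{-1}, P = (g/K_p)^(1/1) = (0.8579/0.118)^(1/1) = 7.27 atm.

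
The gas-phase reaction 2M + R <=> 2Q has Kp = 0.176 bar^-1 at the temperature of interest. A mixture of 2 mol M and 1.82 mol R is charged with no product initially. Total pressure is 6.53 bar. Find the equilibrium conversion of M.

Let X = conversion of M (basis 2 mol M); extent of reaction ξ = X.
Moles: n_M = 2 − 2X; n_R = 1.82 − X; n_Q = 2X.
n_T = Σnᵢ = 3.82 − X.
With p_i = (n_i/n_T)P, Kp = p_Q^2 / (p_M^2 p_R).
Substituting and setting equal to 0.176 bar^-1 gives a polynomial in X; the root in (0,1) is X = 0.408.

X = 0.408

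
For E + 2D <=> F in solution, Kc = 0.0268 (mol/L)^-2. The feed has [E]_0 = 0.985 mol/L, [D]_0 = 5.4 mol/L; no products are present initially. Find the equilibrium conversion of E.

Let X = conversion of E; extent ξ = 0.985·X mol/L.
Concentrations: [E] = 0.985 − 0.985X; [D] = 5.4 − 1.97X; [F] = 0.985X.
Kc = [F] / ([E] [D]^2).
This equals 0.0268 at X = 0.369 (the root in 0 < X < 1).

X = 0.369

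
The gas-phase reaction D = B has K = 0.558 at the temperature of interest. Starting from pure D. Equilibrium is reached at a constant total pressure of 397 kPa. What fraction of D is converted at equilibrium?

Let X = conversion of D (basis 1 mol D); extent of reaction ξ = X.
At extent ξ: n_D = 1 − X; n_B = X.
Since Δν = 0, n_T = 1 throughout.
Mole fractions y_i = n_i/n_T; K = p_B / (p_D) with p_i = y_i·P.
Substituting and setting equal to 0.558 gives a polynomial in X; the root in (0,1) is X = 0.358.

X = 0.358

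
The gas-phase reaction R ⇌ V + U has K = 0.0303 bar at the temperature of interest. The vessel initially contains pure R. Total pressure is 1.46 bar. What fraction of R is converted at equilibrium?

Take 1 mol R as basis and let X be its fractional conversion, so ξ = X.
Moles: n_R = 1 − X; n_V = X; n_U = X.
Summing: n_T = 1 + X.
y_i = n_i/n_T, p_i = y_i·P. K = p_V p_U / (p_R).
Substituting and setting equal to 0.0303 bar gives a polynomial in X; the root in (0,1) is X = 0.143.

X = 0.143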